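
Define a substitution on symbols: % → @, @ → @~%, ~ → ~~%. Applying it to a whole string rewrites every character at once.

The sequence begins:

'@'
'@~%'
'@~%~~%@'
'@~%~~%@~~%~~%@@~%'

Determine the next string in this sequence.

φ(@~%~~%@~~%~~%@@~%) expands symbol-by-symbol to @~% ~~% @ ~~% ~~% @ @~% ~~% ~~% @ ~~% ~~% @ @~% @~% ~~% @; joining the 17 pieces gives the next term.

@~%~~%@~~%~~%@@~%~~%~~%@~~%~~%@@~%@~%~~%@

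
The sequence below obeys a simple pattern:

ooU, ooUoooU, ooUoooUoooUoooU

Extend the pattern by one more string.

Every step duplicates the string with 'o' between the halves.
Doubling ooUoooUoooUoooU with 'o' between the halves:

ooUoooUoooUoooUoooUoooUoooUoooU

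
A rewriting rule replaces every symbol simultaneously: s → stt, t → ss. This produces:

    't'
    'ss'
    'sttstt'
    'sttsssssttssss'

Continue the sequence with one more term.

Rewriting the 14 symbols of sttsssssttssss one by one yields stt ss ss stt stt stt stt stt ss ss stt stt stt stt; concatenated:

sttsssssttsttsttsttsttsssssttsttsttstt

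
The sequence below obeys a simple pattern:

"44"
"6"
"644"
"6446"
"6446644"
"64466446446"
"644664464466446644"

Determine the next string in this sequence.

This is a Fibonacci-style word recurrence s(k) = s(k−1)·s(k−2): e.g. 6·44 = 644.
Continuing: 644664464466446644 · 64466446446 gives term 8.

64466446446644664464466446446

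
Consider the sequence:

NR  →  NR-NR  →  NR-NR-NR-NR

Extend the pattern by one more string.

Every step duplicates the string with '-' between the halves.
Doubling NR-NR-NR-NR with '-' between the halves:

NR-NR-NR-NR-NR-NR-NR-NR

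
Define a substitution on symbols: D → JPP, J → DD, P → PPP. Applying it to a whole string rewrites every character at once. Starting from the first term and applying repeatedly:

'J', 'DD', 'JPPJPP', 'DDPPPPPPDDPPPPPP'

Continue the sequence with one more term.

Replace each of the 16 characters of DDPPPPPPDDPPPPPP in place — JPP JPP PPP PPP PPP PPP PPP PPP JPP JPP PPP PPP PPP PPP PPP PPP — and concatenate.

JPPJPPPPPPPPPPPPPPPPPPPPJPPJPPPPPPPPPPPPPPPPPPPP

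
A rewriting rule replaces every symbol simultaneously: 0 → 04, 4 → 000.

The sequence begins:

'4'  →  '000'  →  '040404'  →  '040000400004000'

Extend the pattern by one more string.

Applying the rule to each of the 15 symbols of 040000400004000 gives the pieces 04 000 04 04 04 04 000 04 04 04 04 000 04 04 04, which concatenate to the answer.

040000404040400004040404000040404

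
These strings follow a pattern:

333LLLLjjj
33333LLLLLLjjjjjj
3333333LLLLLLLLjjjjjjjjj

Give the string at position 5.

33333333333LLLLLLLLLLLLjjjjjjjjjjjjjjj

Term n consists of 2n+1 3's, followed by 2n+2 L's, followed by 3n j's (n = 1, 2, …).
For term 5, n = 5, so the run lengths are 11, 12, 15.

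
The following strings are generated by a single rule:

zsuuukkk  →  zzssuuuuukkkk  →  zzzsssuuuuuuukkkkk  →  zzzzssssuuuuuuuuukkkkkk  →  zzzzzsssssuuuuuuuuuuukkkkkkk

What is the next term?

zzzzzzssssssuuuuuuuuuuuuukkkkkkkk

Each string has the form z^{n} s^{n} u^{2n+1} k^{n+2} (n = 1, 2, …).
At n = 6 the blocks have lengths 6, 6, 13, 8.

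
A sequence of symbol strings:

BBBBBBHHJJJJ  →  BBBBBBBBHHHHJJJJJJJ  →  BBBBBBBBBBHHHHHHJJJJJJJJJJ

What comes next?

Term n consists of 2n+2 B's, followed by 2n-2 H's, followed by 3n-2 J's, where the shown terms are n = 2, 3, 4.
For the next term, n = 5, so the run lengths are 12, 8, 13.

BBBBBBBBBBBBHHHHHHHHJJJJJJJJJJJJJ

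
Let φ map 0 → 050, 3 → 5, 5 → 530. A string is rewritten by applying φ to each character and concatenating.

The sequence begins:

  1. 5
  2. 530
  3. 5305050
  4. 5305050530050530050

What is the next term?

Replace each of the 19 characters of 5305050530050530050 in place — 530 5 050 530 050 530 050 530 5 050 050 530 050 530 5 050 050 530 050 — and concatenate.

530505053005053005053050500505300505305050050530050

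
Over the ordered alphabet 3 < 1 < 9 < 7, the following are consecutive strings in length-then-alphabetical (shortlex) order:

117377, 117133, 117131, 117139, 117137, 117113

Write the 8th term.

117119

Stepping forward 2 times from 117113: 117113 → 117111, then the target.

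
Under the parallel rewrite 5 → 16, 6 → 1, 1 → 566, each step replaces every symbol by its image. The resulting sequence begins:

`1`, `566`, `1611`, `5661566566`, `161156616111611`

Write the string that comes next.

5661566566161156615665665661566566

Applying the rule to each of the 15 symbols of 161156616111611 gives the pieces 566 1 566 566 16 1 1 566 1 566 566 566 1 566 566, which concatenate to the answer.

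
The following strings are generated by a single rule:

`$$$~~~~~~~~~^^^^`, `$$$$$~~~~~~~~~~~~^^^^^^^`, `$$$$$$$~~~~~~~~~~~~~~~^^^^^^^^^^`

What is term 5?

Reading off run lengths: $ runs 3, 5, 7; ~ runs 9, 12, 15; ^ runs 4, 7, 10 — each is linear in n, where the shown terms are n = 2, 3, 4.
Setting n = 6 gives 11, 21, 16 characters in each block.

$$$$$$$$$$$~~~~~~~~~~~~~~~~~~~~~^^^^^^^^^^^^^^^^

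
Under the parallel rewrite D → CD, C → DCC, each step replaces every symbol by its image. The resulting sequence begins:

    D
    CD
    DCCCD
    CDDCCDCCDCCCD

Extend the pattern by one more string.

DCCCDCDDCCDCCCDDCCDCCCDDCCDCCDCCCD

Replace each of the 13 characters of CDDCCDCCDCCCD in place — DCC CD CD DCC DCC CD DCC DCC CD DCC DCC DCC CD — and concatenate.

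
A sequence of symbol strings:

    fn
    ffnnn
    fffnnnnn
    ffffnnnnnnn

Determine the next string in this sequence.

Reading off run lengths: f runs 1, 2, 3, 4; n runs 1, 3, 5, 7 — each is linear in n (n = 1, 2, …).
At n = 5 the blocks have lengths 5, 9.

fffffnnnnnnnnn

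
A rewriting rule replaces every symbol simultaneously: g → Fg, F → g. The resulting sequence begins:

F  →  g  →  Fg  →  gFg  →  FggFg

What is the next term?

gFgFggFg

Apply φ to FggFg symbol by symbol: F→g, g→Fg, g→Fg, F→g, g→Fg; joined: g Fg Fg g Fg.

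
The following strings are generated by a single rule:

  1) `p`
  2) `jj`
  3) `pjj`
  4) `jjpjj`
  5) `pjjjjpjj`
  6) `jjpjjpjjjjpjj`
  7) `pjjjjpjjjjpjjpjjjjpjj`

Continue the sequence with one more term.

jjpjjpjjjjpjjpjjjjpjjjjpjjpjjjjpjj

From term 3 onward, concatenate the second-to-last term with the last: p·jj = pjj, jj·pjj = jjpjj, …
Continuing: jjpjjpjjjjpjj · pjjjjpjjjjpjjpjjjjpjj gives term 8.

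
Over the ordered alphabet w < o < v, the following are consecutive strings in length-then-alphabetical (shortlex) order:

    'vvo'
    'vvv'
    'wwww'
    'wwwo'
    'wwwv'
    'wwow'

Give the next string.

Treat wwow as a base-3 numeral over the given alphabet and add one, carrying through any trailing v's.

wwoo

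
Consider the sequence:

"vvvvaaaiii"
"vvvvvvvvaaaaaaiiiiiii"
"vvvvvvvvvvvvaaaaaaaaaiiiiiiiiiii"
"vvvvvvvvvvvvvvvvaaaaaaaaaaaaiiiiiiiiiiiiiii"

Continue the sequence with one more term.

vvvvvvvvvvvvvvvvvvvvaaaaaaaaaaaaaaaiiiiiiiiiiiiiiiiiii

Reading off run lengths: v runs 4, 8, 12, 16; a runs 3, 6, 9, 12; i runs 3, 7, 11, 15 — each is linear in n (n = 1, 2, …).
At n = 5 the blocks have lengths 20, 15, 19.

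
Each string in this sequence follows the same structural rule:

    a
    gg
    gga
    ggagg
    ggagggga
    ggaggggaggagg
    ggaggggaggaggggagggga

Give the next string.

ggaggggaggaggggaggggaggaggggaggagg

Each term (from the third on) is the previous term followed by the one before it: term 3 = gg·a = gga.
So term 8 is ggaggggaggaggggagggga·ggaggggaggagg.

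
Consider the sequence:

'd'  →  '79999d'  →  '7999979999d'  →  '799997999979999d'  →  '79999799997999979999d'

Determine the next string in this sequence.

The strings grow by a fixed prefix 79999 each time.
So the next term is 79999·79999799997999979999d.

7999979999799997999979999d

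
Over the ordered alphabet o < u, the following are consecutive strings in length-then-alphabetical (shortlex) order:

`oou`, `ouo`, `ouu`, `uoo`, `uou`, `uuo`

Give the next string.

The successor of uuo increments the rightmost position that isn't already u and resets every position after it to o.

uuu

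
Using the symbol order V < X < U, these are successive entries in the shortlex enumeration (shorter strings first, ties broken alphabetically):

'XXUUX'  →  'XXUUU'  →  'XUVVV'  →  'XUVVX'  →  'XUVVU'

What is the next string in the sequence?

Treat XUVVU as a base-3 numeral over the given alphabet and add one, carrying through any trailing U's.

XUVXV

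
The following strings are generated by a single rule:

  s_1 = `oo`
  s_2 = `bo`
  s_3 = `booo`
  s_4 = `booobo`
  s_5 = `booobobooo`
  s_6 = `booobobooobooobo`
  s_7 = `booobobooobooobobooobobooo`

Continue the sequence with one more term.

booobobooobooobobooobobooobooobobooobooobo

Each term (from the third on) is the previous term followed by the one before it: term 3 = bo·oo = booo.
So term 8 is booobobooobooobobooobobooo·booobobooobooobo.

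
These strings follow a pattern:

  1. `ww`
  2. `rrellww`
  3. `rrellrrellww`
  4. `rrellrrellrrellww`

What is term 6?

The strings grow by a fixed prefix rrell each time.
From rrellrrellrrellww, 2 further steps: rrellrrellrrellww → rrellrrellrrellrrellww → (answer).

rrellrrellrrellrrellrrellww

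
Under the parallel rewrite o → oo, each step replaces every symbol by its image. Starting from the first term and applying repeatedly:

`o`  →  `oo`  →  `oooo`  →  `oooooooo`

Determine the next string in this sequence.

Rewriting each symbol of oooooooo: o→oo, o→oo, o→oo, o→oo, o→oo, o→oo, o→oo, o→oo, which concatenates to oo oo oo oo oo oo oo oo.

oooooooooooooooo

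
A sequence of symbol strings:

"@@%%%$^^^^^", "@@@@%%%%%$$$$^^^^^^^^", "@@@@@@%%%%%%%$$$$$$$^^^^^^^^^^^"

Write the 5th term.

@@@@@@@@@@%%%%%%%%%%%$$$$$$$$$$$$$^^^^^^^^^^^^^^^^^

The n-th term is 2n @'s then 2n+1 %'s then 3n-2 $'s then 3n+2 ^'s (n = 1, 2, …).
At n = 5 the blocks have lengths 10, 11, 13, 17.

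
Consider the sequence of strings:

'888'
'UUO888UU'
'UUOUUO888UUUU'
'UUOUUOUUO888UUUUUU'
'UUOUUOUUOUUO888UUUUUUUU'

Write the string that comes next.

Every step adds UUO to the front and UU to the end of the previous string.
Applying this once more to UUOUUOUUOUUO888UUUUUUUU:

UUOUUOUUOUUOUUO888UUUUUUUUUU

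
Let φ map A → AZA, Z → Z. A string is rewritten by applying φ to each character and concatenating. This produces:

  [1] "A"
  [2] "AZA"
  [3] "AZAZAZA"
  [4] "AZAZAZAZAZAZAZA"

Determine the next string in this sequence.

Replace each of the 15 characters of AZAZAZAZAZAZAZA in place — AZA Z AZA Z AZA Z AZA Z AZA Z AZA Z AZA Z AZA — and concatenate.

AZAZAZAZAZAZAZAZAZAZAZAZAZAZAZA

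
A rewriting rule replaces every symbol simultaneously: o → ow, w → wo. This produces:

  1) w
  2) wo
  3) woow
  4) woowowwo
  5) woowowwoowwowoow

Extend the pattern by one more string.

woowowwoowwowoowowwowoowwoowowwo

Applying the rule to each of the 16 symbols of woowowwoowwowoow gives the pieces wo ow ow wo ow wo wo ow ow wo wo ow wo ow ow wo, which concatenate to the answer.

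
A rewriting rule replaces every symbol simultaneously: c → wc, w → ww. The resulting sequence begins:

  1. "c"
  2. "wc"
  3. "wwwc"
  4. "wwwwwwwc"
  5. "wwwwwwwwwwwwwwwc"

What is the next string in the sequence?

Replace each of the 16 characters of wwwwwwwwwwwwwwwc in place — ww ww ww ww ww ww ww ww ww ww ww ww ww ww ww wc — and concatenate.

wwwwwwwwwwwwwwwwwwwwwwwwwwwwwwwc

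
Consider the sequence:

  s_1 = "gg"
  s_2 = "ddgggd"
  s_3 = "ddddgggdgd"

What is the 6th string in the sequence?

s(k+1) = dd·s(k)·gd, so each term gains dd as a prefix and gd as a suffix.
From ddddgggdgd, 3 further steps: ddddgggdgd → ddddddgggdgdgd → ddddddddgggdgdgdgd → (answer).

ddddddddddgggdgdgdgdgd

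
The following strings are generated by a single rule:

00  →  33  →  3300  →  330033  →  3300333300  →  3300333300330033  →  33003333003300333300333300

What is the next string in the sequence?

330033330033003333003333003300333300330033

This is a Fibonacci-style word recurrence s(k) = s(k−1)·s(k−2): e.g. 33·00 = 3300.
The next term joins 33003333003300333300333300 and 3300333300330033.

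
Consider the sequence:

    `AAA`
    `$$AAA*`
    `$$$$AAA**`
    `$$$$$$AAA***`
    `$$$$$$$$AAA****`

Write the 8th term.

$$$$$$$$$$$$$$AAA*******

s(k+1) = $$·s(k)·*, so each term gains $$ as a prefix and * as a suffix.
From $$$$$$$$AAA****, 3 further steps: $$$$$$$$AAA**** → $$$$$$$$$$AAA***** → $$$$$$$$$$$$AAA****** → (answer).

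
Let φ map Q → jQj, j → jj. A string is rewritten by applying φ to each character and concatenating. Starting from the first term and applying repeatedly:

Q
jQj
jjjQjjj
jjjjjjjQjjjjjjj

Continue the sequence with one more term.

jjjjjjjjjjjjjjjQjjjjjjjjjjjjjjj

Applying the rule to each of the 15 symbols of jjjjjjjQjjjjjjj gives the pieces jj jj jj jj jj jj jj jQj jj jj jj jj jj jj jj, which concatenate to the answer.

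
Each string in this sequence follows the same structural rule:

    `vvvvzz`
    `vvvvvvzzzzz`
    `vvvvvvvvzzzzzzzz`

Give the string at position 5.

Reading off run lengths: v runs 4, 6, 8; z runs 2, 5, 8 — each is linear in n (n = 1, 2, …).
For term 5, n = 5, so the run lengths are 12, 14.

vvvvvvvvvvvvzzzzzzzzzzzzzz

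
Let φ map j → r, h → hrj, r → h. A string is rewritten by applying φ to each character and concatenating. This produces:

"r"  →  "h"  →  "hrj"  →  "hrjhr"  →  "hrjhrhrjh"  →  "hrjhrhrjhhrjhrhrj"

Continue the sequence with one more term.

Rewriting the 17 symbols of hrjhrhrjhhrjhrhrj one by one yields hrj h r hrj h hrj h r hrj hrj h r hrj h hrj h r; concatenated:

hrjhrhrjhhrjhrhrjhrjhrhrjhhrjhr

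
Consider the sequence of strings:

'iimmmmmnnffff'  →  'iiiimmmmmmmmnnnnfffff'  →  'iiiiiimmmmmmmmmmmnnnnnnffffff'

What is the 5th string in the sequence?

The n-th term is 2n i's then 3n+2 m's then 2n n's then n+3 f's (n = 1, 2, …).
For term 5, n = 5, so the run lengths are 10, 17, 10, 8.

iiiiiiiiiimmmmmmmmmmmmmmmmmnnnnnnnnnnffffffff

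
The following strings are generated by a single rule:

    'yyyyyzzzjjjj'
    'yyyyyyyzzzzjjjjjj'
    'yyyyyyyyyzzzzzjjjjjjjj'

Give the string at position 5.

yyyyyyyyyyyyyzzzzzzzjjjjjjjjjjjj

Each string has the form y^{2n+1} z^{n+1} j^{2n}, where the shown terms are n = 2, 3, 4.
At n = 6 the blocks have lengths 13, 7, 12.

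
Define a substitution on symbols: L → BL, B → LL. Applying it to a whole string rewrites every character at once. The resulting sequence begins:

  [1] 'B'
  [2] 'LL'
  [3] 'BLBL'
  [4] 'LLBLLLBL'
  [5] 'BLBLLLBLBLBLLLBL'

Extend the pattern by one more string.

LLBLLLBLBLBLLLBLLLBLLLBLBLBLLLBL

Replace each of the 16 characters of BLBLLLBLBLBLLLBL in place — LL BL LL BL BL BL LL BL LL BL LL BL BL BL LL BL — and concatenate.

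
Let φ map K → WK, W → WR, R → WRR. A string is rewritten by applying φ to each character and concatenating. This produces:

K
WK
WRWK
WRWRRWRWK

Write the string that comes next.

Rewriting each symbol of WRWRRWRWK: W→WR, R→WRR, W→WR, R→WRR, R→WRR, W→WR, R→WRR, W→WR, K→WK, which concatenates to WR WRR WR WRR WRR WR WRR WR WK.

WRWRRWRWRRWRRWRWRRWRWK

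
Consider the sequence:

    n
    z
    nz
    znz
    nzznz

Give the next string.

Each term (from the third on) is the two preceding terms concatenated in order: term 3 = n·z = nz.
The next term joins znz and nzznz.

znznzznz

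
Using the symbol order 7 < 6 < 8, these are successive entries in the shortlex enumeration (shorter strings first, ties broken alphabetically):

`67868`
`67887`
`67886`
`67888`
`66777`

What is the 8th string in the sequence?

Advancing 3 positions from 66777 through 66777 → 66776 → 66778 reaches term 8.

66767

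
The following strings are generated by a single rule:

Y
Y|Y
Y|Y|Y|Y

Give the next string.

Each string is two copies of the previous one joined by '|'.
Doubling Y|Y|Y|Y with '|' between the halves:

Y|Y|Y|Y|Y|Y|Y|Y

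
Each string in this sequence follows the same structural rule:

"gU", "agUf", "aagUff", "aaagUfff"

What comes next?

aaaagUffff

Each term wraps the previous one in a on the left and f on the right.
One more step from aaagUfff gives the answer.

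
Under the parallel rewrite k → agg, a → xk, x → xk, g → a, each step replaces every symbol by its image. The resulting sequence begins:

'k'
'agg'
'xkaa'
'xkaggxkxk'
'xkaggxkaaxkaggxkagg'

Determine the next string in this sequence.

φ(xkaggxkaaxkaggxkagg) expands symbol-by-symbol to xk agg xk a a xk agg xk xk xk agg xk a a xk agg xk a a; joining the 19 pieces gives the next term.

xkaggxkaaxkaggxkxkxkaggxkaaxkaggxkaa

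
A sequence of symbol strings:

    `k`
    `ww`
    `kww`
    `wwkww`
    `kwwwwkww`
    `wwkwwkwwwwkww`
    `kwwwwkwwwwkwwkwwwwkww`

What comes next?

wwkwwkwwwwkwwkwwwwkwwwwkwwkwwwwkww

Each term (from the third on) is the two preceding terms concatenated in order: term 3 = k·ww = kww.
The next term joins wwkwwkwwwwkww and kwwwwkwwwwkwwkwwwwkww.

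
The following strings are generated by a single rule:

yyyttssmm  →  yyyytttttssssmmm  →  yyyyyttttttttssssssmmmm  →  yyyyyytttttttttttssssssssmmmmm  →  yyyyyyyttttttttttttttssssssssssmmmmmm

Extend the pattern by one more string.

yyyyyyyytttttttttttttttttssssssssssssmmmmmmm

Term n consists of n+2 y's, followed by 3n-1 t's, followed by 2n s's, followed by n+1 m's (n = 1, 2, …).
For the next term, n = 6, so the run lengths are 8, 17, 12, 7.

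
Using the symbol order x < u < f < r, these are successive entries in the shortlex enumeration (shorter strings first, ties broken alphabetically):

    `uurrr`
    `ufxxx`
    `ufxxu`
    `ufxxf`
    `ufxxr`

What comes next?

Find the rightmost character of ufxxr below r, bump it to the next letter, and reset everything to its right to x.

ufxux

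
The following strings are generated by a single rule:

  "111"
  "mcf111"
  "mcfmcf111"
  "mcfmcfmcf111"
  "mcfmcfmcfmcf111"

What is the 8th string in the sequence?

mcfmcfmcfmcfmcfmcfmcf111

Every step adds mcf at the front: s(k+1) = mcf·s(k).
From mcfmcfmcfmcf111, 3 further steps: mcfmcfmcfmcf111 → mcfmcfmcfmcfmcf111 → mcfmcfmcfmcfmcfmcf111 → (answer).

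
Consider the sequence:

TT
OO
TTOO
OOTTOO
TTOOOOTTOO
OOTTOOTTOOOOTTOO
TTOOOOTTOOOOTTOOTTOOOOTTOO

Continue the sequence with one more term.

This is a Fibonacci-style word recurrence s(k) = s(k−2)·s(k−1): e.g. TT·OO = TTOO.
The next term joins OOTTOOTTOOOOTTOO and TTOOOOTTOOOOTTOOTTOOOOTTOO.

OOTTOOTTOOOOTTOOTTOOOOTTOOOOTTOOTTOOOOTTOO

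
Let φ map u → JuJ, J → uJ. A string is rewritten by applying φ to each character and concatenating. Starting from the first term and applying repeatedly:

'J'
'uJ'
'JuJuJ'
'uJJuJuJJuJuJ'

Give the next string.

Rewriting each symbol of uJJuJuJJuJuJ: u→JuJ, J→uJ, J→uJ, u→JuJ, J→uJ, u→JuJ, J→uJ, J→uJ, u→JuJ, J→uJ, u→JuJ, J→uJ, which concatenates to JuJ uJ uJ JuJ uJ JuJ uJ uJ JuJ uJ JuJ uJ.

JuJuJuJJuJuJJuJuJuJJuJuJJuJuJ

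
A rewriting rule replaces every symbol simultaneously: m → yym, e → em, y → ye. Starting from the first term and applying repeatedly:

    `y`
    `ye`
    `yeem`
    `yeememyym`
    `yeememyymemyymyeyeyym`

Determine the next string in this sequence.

Replace each of the 21 characters of yeememyymemyymyeyeyym in place — ye em em yym em yym ye ye yym em yym ye ye yym ye em ye em ye ye yym — and concatenate.

yeememyymemyymyeyeyymemyymyeyeyymyeemyeemyeyeyym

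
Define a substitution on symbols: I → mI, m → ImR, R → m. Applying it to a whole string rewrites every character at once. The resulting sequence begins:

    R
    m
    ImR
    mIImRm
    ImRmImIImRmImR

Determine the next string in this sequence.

mIImRmImRmIImRmImIImRmImRmIImRm

Replace each of the 14 characters of ImRmImIImRmImR in place — mI ImR m ImR mI ImR mI mI ImR m ImR mI ImR m — and concatenate.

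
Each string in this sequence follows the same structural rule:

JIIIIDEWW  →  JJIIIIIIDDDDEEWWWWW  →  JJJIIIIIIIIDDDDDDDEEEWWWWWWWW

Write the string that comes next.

Each string has the form J^{n} I^{2n+2} D^{3n-2} E^{n} W^{3n-1} (n = 1, 2, …).
For the next term, n = 4, so the run lengths are 4, 10, 10, 4, 11.

JJJJIIIIIIIIIIDDDDDDDDDDEEEEWWWWWWWWWWW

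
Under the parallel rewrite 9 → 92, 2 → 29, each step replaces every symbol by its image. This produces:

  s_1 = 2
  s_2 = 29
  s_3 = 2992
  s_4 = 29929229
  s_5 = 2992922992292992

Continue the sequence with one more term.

Rewriting the 16 symbols of 2992922992292992 one by one yields 29 92 92 29 92 29 29 92 92 29 29 92 29 92 92 29; concatenated:

29929229922929929229299229929229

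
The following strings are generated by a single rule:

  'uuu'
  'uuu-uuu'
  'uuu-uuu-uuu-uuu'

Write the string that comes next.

s(k+1) = s(k)·-·s(k) — each term doubles the last with '-' between the halves.
So the next term is two copies of uuu-uuu-uuu-uuu with '-' between the halves.

uuu-uuu-uuu-uuu-uuu-uuu-uuu-uuu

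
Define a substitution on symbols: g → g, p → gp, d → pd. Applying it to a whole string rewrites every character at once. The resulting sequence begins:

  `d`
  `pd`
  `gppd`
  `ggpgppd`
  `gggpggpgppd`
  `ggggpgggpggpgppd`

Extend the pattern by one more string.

gggggpggggpgggpggpgppd

φ(ggggpgggpggpgppd) expands symbol-by-symbol to g g g g gp g g g gp g g gp g gp gp pd; joining the 16 pieces gives the next term.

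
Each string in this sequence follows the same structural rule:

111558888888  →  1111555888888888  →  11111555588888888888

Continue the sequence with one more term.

111111555558888888888888

Each string has the form 1^{n} 5^{n-1} 8^{2n+1}, where the shown terms are n = 3, 4, 5.
For the next term, n = 6, so the run lengths are 6, 5, 13.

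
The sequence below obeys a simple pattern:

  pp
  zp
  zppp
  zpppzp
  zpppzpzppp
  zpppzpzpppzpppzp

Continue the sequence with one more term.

Each term (from the third on) is the previous term followed by the one before it: term 3 = zp·pp = zppp.
So term 7 is zpppzpzpppzpppzp·zpppzpzppp.

zpppzpzpppzpppzpzpppzpzppp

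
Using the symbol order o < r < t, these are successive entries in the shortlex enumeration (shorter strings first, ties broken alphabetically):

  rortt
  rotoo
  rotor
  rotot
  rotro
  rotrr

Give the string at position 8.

rotto

Continuing the enumeration 2 steps past rotrr: rotrr → rotrt → (answer).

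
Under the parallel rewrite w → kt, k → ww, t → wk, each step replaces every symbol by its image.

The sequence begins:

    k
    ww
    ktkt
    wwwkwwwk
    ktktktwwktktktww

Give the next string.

Replace each of the 16 characters of ktktktwwktktktww in place — ww wk ww wk ww wk kt kt ww wk ww wk ww wk kt kt — and concatenate.

wwwkwwwkwwwkktktwwwkwwwkwwwkktkt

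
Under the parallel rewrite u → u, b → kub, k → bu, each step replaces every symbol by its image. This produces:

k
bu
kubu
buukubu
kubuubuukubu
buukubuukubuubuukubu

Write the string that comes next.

Rewriting the 20 symbols of buukubuukubuubuukubu one by one yields kub u u bu u kub u u bu u kub u u kub u u bu u kub u; concatenated:

kubuubuukubuubuukubuukubuubuukubu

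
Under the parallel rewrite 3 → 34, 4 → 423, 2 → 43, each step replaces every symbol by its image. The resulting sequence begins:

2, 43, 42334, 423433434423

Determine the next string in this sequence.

42343344233434423344234234334

Expanding 423433434423: 4→423, 2→43, 3→34, 4→423, 3→34, 3→34, 4→423, 3→34, 4→423, 4→423, 2→43, 3→34. Concatenated: 423 43 34 423 34 34 423 34 423 423 43 34.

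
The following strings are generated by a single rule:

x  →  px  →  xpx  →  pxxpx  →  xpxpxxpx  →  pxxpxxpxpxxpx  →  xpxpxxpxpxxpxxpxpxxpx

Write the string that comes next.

pxxpxxpxpxxpxxpxpxxpxpxxpxxpxpxxpx

From term 3 onward, concatenate the second-to-last term with the last: x·px = xpx, px·xpx = pxxpx, …
So term 8 is pxxpxxpxpxxpx·xpxpxxpxpxxpxxpxpxxpx.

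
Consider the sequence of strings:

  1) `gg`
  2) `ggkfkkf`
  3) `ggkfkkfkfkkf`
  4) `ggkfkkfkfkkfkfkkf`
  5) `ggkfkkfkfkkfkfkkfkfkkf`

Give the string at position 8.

The strings grow by a fixed suffix kfkkf each time.
From ggkfkkfkfkkfkfkkfkfkkf, 3 further steps: ggkfkkfkfkkfkfkkfkfkkf → ggkfkkfkfkkfkfkkfkfkkfkfkkf → ggkfkkfkfkkfkfkkfkfkkfkfkkfkfkkf → (answer).

ggkfkkfkfkkfkfkkfkfkkfkfkkfkfkkfkfkkf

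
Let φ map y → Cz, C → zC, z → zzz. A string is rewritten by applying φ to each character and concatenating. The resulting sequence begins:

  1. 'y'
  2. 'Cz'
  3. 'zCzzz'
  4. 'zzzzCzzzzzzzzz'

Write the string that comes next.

zzzzzzzzzzzzzCzzzzzzzzzzzzzzzzzzzzzzzzzzz

Applying the rule to each of the 14 symbols of zzzzCzzzzzzzzz gives the pieces zzz zzz zzz zzz zC zzz zzz zzz zzz zzz zzz zzz zzz zzz, which concatenate to the answer.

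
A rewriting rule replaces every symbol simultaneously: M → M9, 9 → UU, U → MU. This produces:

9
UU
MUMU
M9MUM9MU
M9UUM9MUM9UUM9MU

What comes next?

Rewriting the 16 symbols of M9UUM9MUM9UUM9MU one by one yields M9 UU MU MU M9 UU M9 MU M9 UU MU MU M9 UU M9 MU; concatenated:

M9UUMUMUM9UUM9MUM9UUMUMUM9UUM9MU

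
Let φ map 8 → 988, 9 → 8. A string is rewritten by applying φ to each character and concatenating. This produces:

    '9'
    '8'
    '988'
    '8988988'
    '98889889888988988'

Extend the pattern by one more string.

Rewriting the 17 symbols of 98889889888988988 one by one yields 8 988 988 988 8 988 988 8 988 988 988 8 988 988 8 988 988; concatenated:

89889889888988988898898898889889888988988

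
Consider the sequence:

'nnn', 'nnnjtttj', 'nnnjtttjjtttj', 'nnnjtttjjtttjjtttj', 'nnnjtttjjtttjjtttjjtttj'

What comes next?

The strings grow by a fixed suffix jtttj each time.
So the next term is nnnjtttjjtttjjtttjjtttj·jtttj.

nnnjtttjjtttjjtttjjtttjjtttj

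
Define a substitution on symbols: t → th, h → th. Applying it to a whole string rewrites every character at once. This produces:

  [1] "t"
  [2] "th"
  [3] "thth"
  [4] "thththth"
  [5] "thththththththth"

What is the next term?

φ(thththththththth) expands symbol-by-symbol to th th th th th th th th th th th th th th th th; joining the 16 pieces gives the next term.

thththththththththththththththth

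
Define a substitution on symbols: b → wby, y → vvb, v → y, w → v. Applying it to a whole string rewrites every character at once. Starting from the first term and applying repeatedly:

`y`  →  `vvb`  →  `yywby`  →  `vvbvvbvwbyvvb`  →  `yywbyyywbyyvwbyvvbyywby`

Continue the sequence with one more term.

φ(yywbyyywbyyvwbyvvbyywby) expands symbol-by-symbol to vvb vvb v wby vvb vvb vvb v wby vvb vvb y v wby vvb y y wby vvb vvb v wby vvb; joining the 23 pieces gives the next term.

vvbvvbvwbyvvbvvbvvbvwbyvvbvvbyvwbyvvbyywbyvvbvvbvwbyvvb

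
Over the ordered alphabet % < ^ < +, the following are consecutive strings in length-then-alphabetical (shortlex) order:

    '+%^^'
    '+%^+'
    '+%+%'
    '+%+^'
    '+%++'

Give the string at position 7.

Continuing the enumeration 2 steps past +%++: +%++ → +^%% → (answer).

+^%^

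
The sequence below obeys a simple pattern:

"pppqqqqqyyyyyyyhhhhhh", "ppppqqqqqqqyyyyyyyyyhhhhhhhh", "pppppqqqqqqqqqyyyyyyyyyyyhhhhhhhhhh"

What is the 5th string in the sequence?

pppppppqqqqqqqqqqqqqyyyyyyyyyyyyyyyhhhhhhhhhhhhhh

The n-th term is n p's then 2n-1 q's then 2n+1 y's then 2n h's, where the shown terms are n = 3, 4, 5.
For term 5, n = 7, so the run lengths are 7, 13, 15, 14.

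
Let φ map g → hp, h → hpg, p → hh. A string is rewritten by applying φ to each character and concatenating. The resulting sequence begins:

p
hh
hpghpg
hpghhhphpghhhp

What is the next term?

Rewriting the 14 symbols of hpghhhphpghhhp one by one yields hpg hh hp hpg hpg hpg hh hpg hh hp hpg hpg hpg hh; concatenated:

hpghhhphpghpghpghhhpghhhphpghpghpghh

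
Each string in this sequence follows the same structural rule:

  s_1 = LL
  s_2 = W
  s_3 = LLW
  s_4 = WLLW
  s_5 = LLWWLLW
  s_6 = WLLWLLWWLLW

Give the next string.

Each term (from the third on) is the two preceding terms concatenated in order: term 3 = LL·W = LLW.
So term 7 is LLWWLLW·WLLWLLWWLLW.

LLWWLLWWLLWLLWWLLW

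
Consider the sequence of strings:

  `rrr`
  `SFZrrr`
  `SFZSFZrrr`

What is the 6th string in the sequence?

Every step adds SFZ at the front: s(k+1) = SFZ·s(k).
From SFZSFZrrr, 3 further steps: SFZSFZrrr → SFZSFZSFZrrr → SFZSFZSFZSFZrrr → (answer).

SFZSFZSFZSFZSFZrrr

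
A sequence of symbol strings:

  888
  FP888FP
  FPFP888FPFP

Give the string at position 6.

FPFPFPFPFP888FPFPFPFPFP

Every step adds FP to the front and FP to the end of the previous string.
From FPFP888FPFP, 3 further steps: FPFP888FPFP → FPFPFP888FPFPFP → FPFPFPFP888FPFPFPFP → (answer).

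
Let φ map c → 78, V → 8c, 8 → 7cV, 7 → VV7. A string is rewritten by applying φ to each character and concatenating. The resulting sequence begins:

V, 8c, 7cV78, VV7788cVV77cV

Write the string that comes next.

Applying the rule to each of the 13 symbols of VV7788cVV77cV gives the pieces 8c 8c VV7 VV7 7cV 7cV 78 8c 8c VV7 VV7 78 8c, which concatenate to the answer.

8c8cVV7VV77cV7cV788c8cVV7VV7788c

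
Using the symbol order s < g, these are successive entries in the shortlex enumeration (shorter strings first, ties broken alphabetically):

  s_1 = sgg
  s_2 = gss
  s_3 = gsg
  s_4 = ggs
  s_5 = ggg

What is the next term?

ssss

After ggg the length-3 strings are exhausted; the first length-4 string is 4 copies of s.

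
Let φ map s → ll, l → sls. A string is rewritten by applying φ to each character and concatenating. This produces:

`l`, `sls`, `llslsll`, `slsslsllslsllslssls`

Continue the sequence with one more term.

Rewriting the 19 symbols of slsslsllslsllslssls one by one yields ll sls ll ll sls ll sls sls ll sls ll sls sls ll sls ll ll sls ll; concatenated:

llslsllllslsllslsslsllslsllslsslsllslsllllslsll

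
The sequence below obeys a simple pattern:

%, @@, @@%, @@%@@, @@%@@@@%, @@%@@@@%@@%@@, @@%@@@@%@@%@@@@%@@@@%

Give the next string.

@@%@@@@%@@%@@@@%@@@@%@@%@@@@%@@%@@

This is a Fibonacci-style word recurrence s(k) = s(k−1)·s(k−2): e.g. @@·% = @@%.
The next term joins @@%@@@@%@@%@@@@%@@@@% and @@%@@@@%@@%@@.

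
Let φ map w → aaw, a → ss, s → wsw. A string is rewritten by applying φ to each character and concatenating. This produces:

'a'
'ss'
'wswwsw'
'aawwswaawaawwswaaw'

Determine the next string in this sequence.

Replace each of the 18 characters of aawwswaawaawwswaaw in place — ss ss aaw aaw wsw aaw ss ss aaw ss ss aaw aaw wsw aaw ss ss aaw — and concatenate.

ssssaawaawwswaawssssaawssssaawaawwswaawssssaaw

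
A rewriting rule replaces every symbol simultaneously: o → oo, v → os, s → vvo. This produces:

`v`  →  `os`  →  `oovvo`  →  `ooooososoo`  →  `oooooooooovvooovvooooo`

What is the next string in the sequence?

Replace each of the 22 characters of oooooooooovvooovvooooo in place — oo oo oo oo oo oo oo oo oo oo os os oo oo oo os os oo oo oo oo oo — and concatenate.

ooooooooooooooooooooososooooooososoooooooooo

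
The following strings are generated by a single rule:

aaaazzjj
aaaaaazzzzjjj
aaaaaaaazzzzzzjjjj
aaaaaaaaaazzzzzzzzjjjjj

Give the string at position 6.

The n-th term is 2n+2 a's then 2n z's then n+1 j's (n = 1, 2, …).
For term 6, n = 6, so the run lengths are 14, 12, 7.

aaaaaaaaaaaaaazzzzzzzzzzzzjjjjjjj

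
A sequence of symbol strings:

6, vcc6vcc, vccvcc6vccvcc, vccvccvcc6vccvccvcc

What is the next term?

vccvccvccvcc6vccvccvccvcc

Each term wraps the previous one in vcc on the left and vcc on the right.
One more step from vccvccvcc6vccvccvcc gives the answer.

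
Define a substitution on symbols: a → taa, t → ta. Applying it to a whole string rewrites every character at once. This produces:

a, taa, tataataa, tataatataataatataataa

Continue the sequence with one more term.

tataatataataatataatataataatataataatataatataataatataataa

Replace each of the 21 characters of tataatataataatataataa in place — ta taa ta taa taa ta taa ta taa taa ta taa taa ta taa ta taa taa ta taa taa — and concatenate.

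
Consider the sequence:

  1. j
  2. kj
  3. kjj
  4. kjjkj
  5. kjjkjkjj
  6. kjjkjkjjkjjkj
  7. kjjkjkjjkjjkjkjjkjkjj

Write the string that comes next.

kjjkjkjjkjjkjkjjkjkjjkjjkjkjjkjjkj

From term 3 onward, concatenate the last term with the second-to-last: kj·j = kjj, kjj·kj = kjjkj, …
So term 8 is kjjkjkjjkjjkjkjjkjkjj·kjjkjkjjkjjkj.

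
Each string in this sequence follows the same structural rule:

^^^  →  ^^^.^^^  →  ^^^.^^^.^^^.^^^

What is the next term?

Every step duplicates the string with '.' between the halves.
So the next term is two copies of ^^^.^^^.^^^.^^^ with '.' between the halves.

^^^.^^^.^^^.^^^.^^^.^^^.^^^.^^^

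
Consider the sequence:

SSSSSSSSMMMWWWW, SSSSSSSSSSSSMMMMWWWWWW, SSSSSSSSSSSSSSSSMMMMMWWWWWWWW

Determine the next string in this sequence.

Each string has the form S^{4n} M^{n+1} W^{2n}, where the shown terms are n = 2, 3, 4.
At n = 5 the blocks have lengths 20, 6, 10.

SSSSSSSSSSSSSSSSSSSSMMMMMMWWWWWWWWWW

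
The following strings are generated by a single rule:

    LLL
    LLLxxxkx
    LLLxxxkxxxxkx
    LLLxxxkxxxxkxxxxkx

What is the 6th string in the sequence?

LLLxxxkxxxxkxxxxkxxxxkxxxxkx

Every step adds xxxkx to the end: s(k+1) = s(k)·xxxkx.
From LLLxxxkxxxxkxxxxkx, 2 further steps: LLLxxxkxxxxkxxxxkx → LLLxxxkxxxxkxxxxkxxxxkx → (answer).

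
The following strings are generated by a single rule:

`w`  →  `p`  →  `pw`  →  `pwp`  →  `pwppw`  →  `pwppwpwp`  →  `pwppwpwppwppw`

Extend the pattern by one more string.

pwppwpwppwppwpwppwpwp

Each term (from the third on) is the previous term followed by the one before it: term 3 = p·w = pw.
So term 8 is pwppwpwppwppw·pwppwpwp.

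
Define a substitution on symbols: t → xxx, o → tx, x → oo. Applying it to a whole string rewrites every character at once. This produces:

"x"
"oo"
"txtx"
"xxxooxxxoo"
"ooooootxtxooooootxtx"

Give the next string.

txtxtxtxtxtxxxxooxxxootxtxtxtxtxtxxxxooxxxoo

Replace each of the 20 characters of ooooootxtxooooootxtx in place — tx tx tx tx tx tx xxx oo xxx oo tx tx tx tx tx tx xxx oo xxx oo — and concatenate.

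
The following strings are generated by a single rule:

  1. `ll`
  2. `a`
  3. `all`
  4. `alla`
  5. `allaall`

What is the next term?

allaallalla

From term 3 onward, concatenate the last term with the second-to-last: a·ll = all, all·a = alla, …
Continuing: allaall · alla gives term 6.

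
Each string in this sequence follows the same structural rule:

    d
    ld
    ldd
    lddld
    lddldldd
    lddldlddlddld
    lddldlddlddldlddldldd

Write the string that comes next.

This is a Fibonacci-style word recurrence s(k) = s(k−1)·s(k−2): e.g. ld·d = ldd.
The next term joins lddldlddlddldlddldldd and lddldlddlddld.

lddldlddlddldlddldlddlddldlddlddld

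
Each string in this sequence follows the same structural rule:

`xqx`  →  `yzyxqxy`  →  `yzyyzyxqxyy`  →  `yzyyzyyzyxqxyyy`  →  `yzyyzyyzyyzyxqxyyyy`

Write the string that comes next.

s(k+1) = yzy·s(k)·y, so each term gains yzy as a prefix and y as a suffix.
Applying this once more to yzyyzyyzyyzyxqxyyyy:

yzyyzyyzyyzyyzyxqxyyyyy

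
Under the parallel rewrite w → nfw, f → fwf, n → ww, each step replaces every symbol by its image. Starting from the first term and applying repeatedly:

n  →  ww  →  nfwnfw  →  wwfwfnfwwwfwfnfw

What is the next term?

Replace each of the 16 characters of wwfwfnfwwwfwfnfw in place — nfw nfw fwf nfw fwf ww fwf nfw nfw nfw fwf nfw fwf ww fwf nfw — and concatenate.

nfwnfwfwfnfwfwfwwfwfnfwnfwnfwfwfnfwfwfwwfwfnfw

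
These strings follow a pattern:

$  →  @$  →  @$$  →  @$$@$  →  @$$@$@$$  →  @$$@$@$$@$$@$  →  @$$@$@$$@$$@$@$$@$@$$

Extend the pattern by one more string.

This is a Fibonacci-style word recurrence s(k) = s(k−1)·s(k−2): e.g. @$·$ = @$$.
The next term joins @$$@$@$$@$$@$@$$@$@$$ and @$$@$@$$@$$@$.

@$$@$@$$@$$@$@$$@$@$$@$$@$@$$@$$@$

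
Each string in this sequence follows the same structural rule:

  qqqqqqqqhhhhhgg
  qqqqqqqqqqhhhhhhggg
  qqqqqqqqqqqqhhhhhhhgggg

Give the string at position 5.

qqqqqqqqqqqqqqqqhhhhhhhhhgggggg

Each string has the form q^{2n+2} h^{n+2} g^{n-1}, where the shown terms are n = 3, 4, 5.
Setting n = 7 gives 16, 9, 6 characters in each block.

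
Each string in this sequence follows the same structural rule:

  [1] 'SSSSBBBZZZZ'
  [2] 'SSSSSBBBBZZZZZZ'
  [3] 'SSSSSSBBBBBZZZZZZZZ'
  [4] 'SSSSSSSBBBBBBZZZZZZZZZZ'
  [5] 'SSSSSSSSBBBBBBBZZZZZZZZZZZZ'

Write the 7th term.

The n-th term is n+2 S's then n+1 B's then 2n Z's, where the shown terms are n = 2, 3, 4, 5, 6.
Setting n = 8 gives 10, 9, 16 characters in each block.

SSSSSSSSSSBBBBBBBBBZZZZZZZZZZZZZZZZ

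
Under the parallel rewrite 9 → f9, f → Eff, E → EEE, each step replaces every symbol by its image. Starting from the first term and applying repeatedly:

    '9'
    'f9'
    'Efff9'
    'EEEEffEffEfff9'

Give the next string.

EEEEEEEEEEEEEffEffEEEEffEffEEEEffEffEfff9

Applying the rule to each of the 14 symbols of EEEEffEffEfff9 gives the pieces EEE EEE EEE EEE Eff Eff EEE Eff Eff EEE Eff Eff Eff f9, which concatenate to the answer.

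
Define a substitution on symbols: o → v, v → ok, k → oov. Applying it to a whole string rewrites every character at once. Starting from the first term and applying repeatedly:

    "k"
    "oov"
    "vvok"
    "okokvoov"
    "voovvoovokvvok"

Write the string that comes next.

φ(voovvoovokvvok) expands symbol-by-symbol to ok v v ok ok v v ok v oov ok ok v oov; joining the 14 pieces gives the next term.

okvvokokvvokvoovokokvoov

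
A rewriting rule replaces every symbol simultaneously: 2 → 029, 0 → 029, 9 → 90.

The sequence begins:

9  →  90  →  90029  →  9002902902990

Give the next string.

Rewriting the 13 symbols of 9002902902990 one by one yields 90 029 029 029 90 029 029 90 029 029 90 90 029; concatenated:

9002902902990029029900290299090029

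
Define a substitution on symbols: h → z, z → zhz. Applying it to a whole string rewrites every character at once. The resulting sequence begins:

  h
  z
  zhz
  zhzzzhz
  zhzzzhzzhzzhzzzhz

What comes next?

Rewriting the 17 symbols of zhzzzhzzhzzhzzzhz one by one yields zhz z zhz zhz zhz z zhz zhz z zhz zhz z zhz zhz zhz z zhz; concatenated:

zhzzzhzzhzzhzzzhzzhzzzhzzhzzzhzzhzzhzzzhz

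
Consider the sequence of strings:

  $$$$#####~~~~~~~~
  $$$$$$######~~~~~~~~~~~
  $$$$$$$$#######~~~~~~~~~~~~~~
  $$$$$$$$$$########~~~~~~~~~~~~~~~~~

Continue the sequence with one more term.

$$$$$$$$$$$$#########~~~~~~~~~~~~~~~~~~~~

The n-th term is 2n-2 $'s then n+2 #'s then 3n-1 ~'s, where the shown terms are n = 3, 4, 5, 6.
Setting n = 7 gives 12, 9, 20 characters in each block.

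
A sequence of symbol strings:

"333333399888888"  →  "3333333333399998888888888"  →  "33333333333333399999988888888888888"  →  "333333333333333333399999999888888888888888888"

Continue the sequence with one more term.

3333333333333333333333399999999998888888888888888888888

Reading off run lengths: 3 runs 7, 11, 15, 19; 9 runs 2, 4, 6, 8; 8 runs 6, 10, 14, 18 — each is linear in n, where the shown terms are n = 2, 3, 4, 5.
At n = 6 the blocks have lengths 23, 10, 22.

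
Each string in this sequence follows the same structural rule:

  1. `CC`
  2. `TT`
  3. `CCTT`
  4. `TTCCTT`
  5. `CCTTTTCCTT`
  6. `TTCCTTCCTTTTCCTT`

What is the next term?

CCTTTTCCTTTTCCTTCCTTTTCCTT

This is a Fibonacci-style word recurrence s(k) = s(k−2)·s(k−1): e.g. CC·TT = CCTT.
The next term joins CCTTTTCCTT and TTCCTTCCTTTTCCTT.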